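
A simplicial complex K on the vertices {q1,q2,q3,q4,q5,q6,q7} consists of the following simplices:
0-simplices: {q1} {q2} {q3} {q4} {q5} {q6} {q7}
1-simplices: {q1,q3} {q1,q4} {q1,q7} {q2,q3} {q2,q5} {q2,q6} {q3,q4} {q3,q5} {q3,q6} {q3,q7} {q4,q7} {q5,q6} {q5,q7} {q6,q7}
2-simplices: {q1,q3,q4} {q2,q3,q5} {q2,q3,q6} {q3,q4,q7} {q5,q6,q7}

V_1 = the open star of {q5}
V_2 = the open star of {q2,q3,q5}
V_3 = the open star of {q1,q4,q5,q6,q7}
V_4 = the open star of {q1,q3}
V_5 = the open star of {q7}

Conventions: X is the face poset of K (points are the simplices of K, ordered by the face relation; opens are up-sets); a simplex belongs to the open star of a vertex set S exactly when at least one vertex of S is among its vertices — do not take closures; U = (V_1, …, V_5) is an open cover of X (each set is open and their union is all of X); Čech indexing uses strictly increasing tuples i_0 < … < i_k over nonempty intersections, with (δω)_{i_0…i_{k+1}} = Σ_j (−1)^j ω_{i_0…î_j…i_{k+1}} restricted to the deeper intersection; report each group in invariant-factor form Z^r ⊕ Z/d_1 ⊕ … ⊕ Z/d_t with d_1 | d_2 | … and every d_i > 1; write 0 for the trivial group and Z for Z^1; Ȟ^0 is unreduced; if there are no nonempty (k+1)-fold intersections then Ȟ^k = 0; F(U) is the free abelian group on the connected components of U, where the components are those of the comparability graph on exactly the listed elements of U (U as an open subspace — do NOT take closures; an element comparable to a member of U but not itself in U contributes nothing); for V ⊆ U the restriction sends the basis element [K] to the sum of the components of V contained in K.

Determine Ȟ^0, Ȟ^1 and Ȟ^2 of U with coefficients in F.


Ȟ^0 ≅ Z, Ȟ^1 ≅ Z^2 and Ȟ^2 ≅ 0

nonempty intersections:
  V1={{q5},{q2,q5},{q3,q5},{q5,q6},{q5,q7},{q2,q3,q5},{q5,q6,q7}} V2={{q2},{q3},{q5},{q1,q3},{q2,q3},{q2,q5},{q2,q6},{q3,q4},{q3,q5},{q3,q6},{q3,q7},{q5,q6},{q5,q7},{q1,q3,q4},{q2,q3,q5},{q2,q3,q6},{q3,q4,q7},{q5,q6,q7}} V3={{q1},{q4},{q5},{q6},{q7},{q1,q3},{q1,q4},{q1,q7},{q2,q5},{q2,q6},{q3,q4},{q3,q5},{q3,q6},{q3,q7},{q4,q7},{q5,q6},{q5,q7},{q6,q7},{q1,q3,q4},{q2,q3,q5},{q2,q3,q6},{q3,q4,q7},{q5,q6,q7}} V4={{q1},{q3},{q1,q3},{q1,q4},{q1,q7},{q2,q3},{q3,q4},{q3,q5},{q3,q6},{q3,q7},{q1,q3,q4},{q2,q3,q5},{q2,q3,q6},{q3,q4,q7}} V5={{q7},{q1,q7},{q3,q7},{q4,q7},{q5,q7},{q6,q7},{q3,q4,q7},{q5,q6,q7}}
  V12={{q5},{q2,q5},{q3,q5},{q5,q6},{q5,q7},{q2,q3,q5},{q5,q6,q7}} V13={{q5},{q2,q5},{q3,q5},{q5,q6},{q5,q7},{q2,q3,q5},{q5,q6,q7}} V14={{q3,q5},{q2,q3,q5}} V15={{q5,q7},{q5,q6,q7}} V23={{q5},{q1,q3},{q2,q5},{q2,q6},{q3,q4},{q3,q5},{q3,q6},{q3,q7},{q5,q6},{q5,q7},{q1,q3,q4},{q2,q3,q5},{q2,q3,q6},{q3,q4,q7},{q5,q6,q7}} V24={{q3},{q1,q3},{q2,q3},{q3,q4},{q3,q5},{q3,q6},{q3,q7},{q1,q3,q4},{q2,q3,q5},{q2,q3,q6},{q3,q4,q7}} V25={{q3,q7},{q5,q7},{q3,q4,q7},{q5,q6,q7}} V34={{q1},{q1,q3},{q1,q4},{q1,q7},{q3,q4},{q3,q5},{q3,q6},{q3,q7},{q1,q3,q4},{q2,q3,q5},{q2,q3,q6},{q3,q4,q7}} V35={{q7},{q1,q7},{q3,q7},{q4,q7},{q5,q7},{q6,q7},{q3,q4,q7},{q5,q6,q7}} V45={{q1,q7},{q3,q7},{q3,q4,q7}}
  V123={{q5},{q2,q5},{q3,q5},{q5,q6},{q5,q7},{q2,q3,q5},{q5,q6,q7}} V124={{q3,q5},{q2,q3,q5}} V125={{q5,q7},{q5,q6,q7}} V134={{q3,q5},{q2,q3,q5}} V135={{q5,q7},{q5,q6,q7}} V234={{q1,q3},{q3,q4},{q3,q5},{q3,q6},{q3,q7},{q1,q3,q4},{q2,q3,q5},{q2,q3,q6},{q3,q4,q7}} V235={{q3,q7},{q5,q7},{q3,q4,q7},{q5,q6,q7}} V245={{q3,q7},{q3,q4,q7}} V345={{q1,q7},{q3,q7},{q3,q4,q7}}
  V1234={{q3,q5},{q2,q3,q5}} V1235={{q5,q7},{q5,q6,q7}} V2345={{q3,q7},{q3,q4,q7}}
components per intersection:
  V1: {{q5},{q2,q5},{q3,q5},{q5,q6},{q5,q7},{q2,q3,q5},{q5,q6,q7}}
  V2: {{q2},{q3},{q5},{q1,q3},{q2,q3},{q2,q5},{q2,q6},{q3,q4},{q3,q5},{q3,q6},{q3,q7},{q5,q6},{q5,q7},{q1,q3,q4},{q2,q3,q5},{q2,q3,q6},{q3,q4,q7},{q5,q6,q7}}
  V3: {{q1},{q4},{q5},{q6},{q7},{q1,q3},{q1,q4},{q1,q7},{q2,q5},{q2,q6},{q3,q4},{q3,q5},{q3,q6},{q3,q7},{q4,q7},{q5,q6},{q5,q7},{q6,q7},{q1,q3,q4},{q2,q3,q5},{q2,q3,q6},{q3,q4,q7},{q5,q6,q7}}
  V4: {{q1},{q3},{q1,q3},{q1,q4},{q1,q7},{q2,q3},{q3,q4},{q3,q5},{q3,q6},{q3,q7},{q1,q3,q4},{q2,q3,q5},{q2,q3,q6},{q3,q4,q7}}
  V5: {{q7},{q1,q7},{q3,q7},{q4,q7},{q5,q7},{q6,q7},{q3,q4,q7},{q5,q6,q7}}
  V12: {{q5},{q2,q5},{q3,q5},{q5,q6},{q5,q7},{q2,q3,q5},{q5,q6,q7}}
  V13: {{q5},{q2,q5},{q3,q5},{q5,q6},{q5,q7},{q2,q3,q5},{q5,q6,q7}}
  V14: {{q3,q5},{q2,q3,q5}}
  V15: {{q5,q7},{q5,q6,q7}}
  V23: {{q5},{q2,q5},{q3,q5},{q5,q6},{q5,q7},{q2,q3,q5},{q5,q6,q7}} {{q1,q3},{q3,q4},{q3,q7},{q1,q3,q4},{q3,q4,q7}} {{q2,q6},{q3,q6},{q2,q3,q6}}
  V24: {{q3},{q1,q3},{q2,q3},{q3,q4},{q3,q5},{q3,q6},{q3,q7},{q1,q3,q4},{q2,q3,q5},{q2,q3,q6},{q3,q4,q7}}
  V25: {{q3,q7},{q3,q4,q7}} {{q5,q7},{q5,q6,q7}}
  V34: {{q1},{q1,q3},{q1,q4},{q1,q7},{q3,q4},{q3,q7},{q1,q3,q4},{q3,q4,q7}} {{q3,q5},{q2,q3,q5}} {{q3,q6},{q2,q3,q6}}
  V35: {{q7},{q1,q7},{q3,q7},{q4,q7},{q5,q7},{q6,q7},{q3,q4,q7},{q5,q6,q7}}
  V45: {{q1,q7}} {{q3,q7},{q3,q4,q7}}
  V123: {{q5},{q2,q5},{q3,q5},{q5,q6},{q5,q7},{q2,q3,q5},{q5,q6,q7}}
  V124: {{q3,q5},{q2,q3,q5}}
  V125: {{q5,q7},{q5,q6,q7}}
  V134: {{q3,q5},{q2,q3,q5}}
  V135: {{q5,q7},{q5,q6,q7}}
  V234: {{q1,q3},{q3,q4},{q3,q7},{q1,q3,q4},{q3,q4,q7}} {{q3,q5},{q2,q3,q5}} {{q3,q6},{q2,q3,q6}}
  V235: {{q3,q7},{q3,q4,q7}} {{q5,q7},{q5,q6,q7}}
  V245: {{q3,q7},{q3,q4,q7}}
  V345: {{q1,q7}} {{q3,q7},{q3,q4,q7}}
  V1234: {{q3,q5},{q2,q3,q5}}
  V1235: {{q5,q7},{q5,q6,q7}}
  V2345: {{q3,q7},{q3,q4,q7}}
C dims 5,16,13,3; δ0: rk 4, SNF 1^4; δ1: rk 10, SNF 1^10; δ2: rk 3, SNF 1^3
Ȟ^0: (5−4)−0=1 ⇒ Z
Ȟ^1: (16−10)−4=2 ⇒ Z^2
Ȟ^2: (13−3)−10=0 ⇒ 0


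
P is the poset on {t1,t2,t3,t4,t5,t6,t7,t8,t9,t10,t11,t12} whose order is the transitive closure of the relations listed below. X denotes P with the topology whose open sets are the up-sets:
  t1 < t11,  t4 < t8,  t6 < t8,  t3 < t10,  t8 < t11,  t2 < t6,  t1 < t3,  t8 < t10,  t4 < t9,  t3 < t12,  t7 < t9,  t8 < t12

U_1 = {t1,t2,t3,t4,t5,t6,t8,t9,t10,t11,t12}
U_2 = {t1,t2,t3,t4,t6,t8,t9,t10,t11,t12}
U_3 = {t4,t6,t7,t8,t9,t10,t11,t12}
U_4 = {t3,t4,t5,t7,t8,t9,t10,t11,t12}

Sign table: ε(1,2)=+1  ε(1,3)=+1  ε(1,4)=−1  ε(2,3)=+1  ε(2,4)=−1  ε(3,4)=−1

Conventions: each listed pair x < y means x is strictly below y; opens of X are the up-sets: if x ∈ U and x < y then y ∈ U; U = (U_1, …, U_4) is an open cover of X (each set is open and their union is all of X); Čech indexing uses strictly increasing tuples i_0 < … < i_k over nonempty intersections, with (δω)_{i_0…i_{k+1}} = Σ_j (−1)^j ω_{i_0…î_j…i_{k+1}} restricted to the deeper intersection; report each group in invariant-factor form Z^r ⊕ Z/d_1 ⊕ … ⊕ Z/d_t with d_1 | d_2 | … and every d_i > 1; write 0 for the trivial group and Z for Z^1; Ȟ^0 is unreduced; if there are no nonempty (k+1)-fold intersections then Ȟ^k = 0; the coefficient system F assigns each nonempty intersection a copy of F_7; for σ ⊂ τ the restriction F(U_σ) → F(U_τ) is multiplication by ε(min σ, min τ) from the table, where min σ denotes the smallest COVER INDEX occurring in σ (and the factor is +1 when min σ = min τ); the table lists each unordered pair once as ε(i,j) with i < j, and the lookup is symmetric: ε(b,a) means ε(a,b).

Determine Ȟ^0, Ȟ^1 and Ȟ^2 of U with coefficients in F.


Ȟ^0 = Z/7; Ȟ^1 = 0; Ȟ^2 = 0

nonempty intersections:
  U12={t1,t2,t3,t4,t6,t8,t9,t10,t11,t12} U13={t4,t6,t8,t9,t10,t11,t12} U14={t3,t4,t5,t8,t9,t10,t11,t12} U23={t4,t6,t8,t9,t10,t11,t12} U24={t3,t4,t8,t9,t10,t11,t12} U34={t4,t7,t8,t9,t10,t11,t12}
  U123={t4,t6,t8,t9,t10,t11,t12} U124={t3,t4,t8,t9,t10,t11,t12} U134={t4,t8,t9,t10,t11,t12} U234={t4,t8,t9,t10,t11,t12}
  U1234={t4,t8,t9,t10,t11,t12}
C dims 4,6,4,1; δ0: rk_F7 3; δ1: rk_F7 3; δ2: rk_F7 1
Ȟ^0: (4−3)−0=1 ⇒ Z/7
Ȟ^1: (6−3)−3=0 ⇒ 0
Ȟ^2: (4−1)−3=0 ⇒ 0


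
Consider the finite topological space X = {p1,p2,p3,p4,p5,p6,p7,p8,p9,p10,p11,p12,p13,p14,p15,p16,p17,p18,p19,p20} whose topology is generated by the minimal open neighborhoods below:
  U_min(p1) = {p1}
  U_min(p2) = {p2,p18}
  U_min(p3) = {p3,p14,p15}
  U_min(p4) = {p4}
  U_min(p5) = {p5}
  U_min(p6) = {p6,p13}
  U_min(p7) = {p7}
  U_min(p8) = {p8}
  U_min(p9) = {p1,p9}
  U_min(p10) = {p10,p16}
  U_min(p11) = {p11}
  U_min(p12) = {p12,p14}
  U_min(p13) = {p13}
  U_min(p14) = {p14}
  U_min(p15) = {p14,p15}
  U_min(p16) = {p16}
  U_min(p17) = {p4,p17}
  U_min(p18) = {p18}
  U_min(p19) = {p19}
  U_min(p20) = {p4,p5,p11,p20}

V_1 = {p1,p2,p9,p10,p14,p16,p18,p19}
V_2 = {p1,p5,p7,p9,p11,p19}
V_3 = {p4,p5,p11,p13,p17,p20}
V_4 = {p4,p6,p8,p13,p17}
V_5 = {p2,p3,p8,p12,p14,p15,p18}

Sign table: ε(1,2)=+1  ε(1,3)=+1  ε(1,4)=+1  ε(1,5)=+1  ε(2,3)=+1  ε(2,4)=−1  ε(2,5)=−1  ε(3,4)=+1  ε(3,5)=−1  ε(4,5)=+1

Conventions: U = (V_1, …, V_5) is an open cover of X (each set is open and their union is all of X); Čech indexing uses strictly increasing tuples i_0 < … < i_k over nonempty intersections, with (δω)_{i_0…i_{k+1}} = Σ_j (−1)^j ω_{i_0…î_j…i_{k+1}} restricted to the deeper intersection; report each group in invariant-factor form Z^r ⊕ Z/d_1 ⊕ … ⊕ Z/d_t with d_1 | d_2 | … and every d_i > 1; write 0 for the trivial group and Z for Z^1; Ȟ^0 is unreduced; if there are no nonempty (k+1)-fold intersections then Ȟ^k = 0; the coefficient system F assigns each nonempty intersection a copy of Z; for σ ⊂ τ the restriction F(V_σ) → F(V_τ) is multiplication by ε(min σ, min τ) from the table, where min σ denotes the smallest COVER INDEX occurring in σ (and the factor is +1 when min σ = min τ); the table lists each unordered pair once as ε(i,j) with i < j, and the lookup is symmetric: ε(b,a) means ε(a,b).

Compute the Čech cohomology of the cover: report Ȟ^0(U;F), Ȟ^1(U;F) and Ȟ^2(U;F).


Ȟ^0 = Z, Ȟ^1 = Z, Ȟ^2 = 0

nonempty overlaps:
  V12={p1,p9,p19} V15={p2,p14,p18} V23={p5,p11} V34={p4,p13,p17} V45={p8}
C dims 5,5; δ0: rk 4, SNF 1^4
degree 0: 5−4−0 = 1 → Ȟ^0 ≅ Z
degree 1: 5−0−4 = 1 → Ȟ^1 ≅ Z
degree 2: 0−0−0 = 0 → Ȟ^2 ≅ 0


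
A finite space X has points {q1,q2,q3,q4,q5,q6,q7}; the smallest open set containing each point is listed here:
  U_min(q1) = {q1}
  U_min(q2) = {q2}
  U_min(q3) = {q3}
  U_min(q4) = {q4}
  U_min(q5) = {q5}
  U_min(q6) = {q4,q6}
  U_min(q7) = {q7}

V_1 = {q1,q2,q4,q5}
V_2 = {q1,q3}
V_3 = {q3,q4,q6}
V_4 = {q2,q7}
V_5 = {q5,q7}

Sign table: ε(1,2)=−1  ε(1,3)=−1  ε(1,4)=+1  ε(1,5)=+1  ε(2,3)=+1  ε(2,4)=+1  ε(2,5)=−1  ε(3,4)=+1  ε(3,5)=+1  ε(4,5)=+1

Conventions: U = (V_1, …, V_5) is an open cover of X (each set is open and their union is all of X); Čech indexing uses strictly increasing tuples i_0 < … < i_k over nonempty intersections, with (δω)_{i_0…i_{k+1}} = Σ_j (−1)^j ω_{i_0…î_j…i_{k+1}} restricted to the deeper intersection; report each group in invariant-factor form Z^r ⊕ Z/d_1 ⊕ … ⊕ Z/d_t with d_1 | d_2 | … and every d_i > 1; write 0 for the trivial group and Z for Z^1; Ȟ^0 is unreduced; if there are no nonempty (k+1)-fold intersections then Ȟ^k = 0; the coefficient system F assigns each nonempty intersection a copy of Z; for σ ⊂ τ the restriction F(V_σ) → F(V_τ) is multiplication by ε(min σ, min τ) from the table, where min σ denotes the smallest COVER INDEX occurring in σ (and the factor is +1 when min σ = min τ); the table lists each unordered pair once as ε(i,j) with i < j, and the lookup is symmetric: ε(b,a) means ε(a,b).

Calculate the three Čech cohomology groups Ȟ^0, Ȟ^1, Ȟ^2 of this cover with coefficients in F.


Ȟ^0 = Z, Ȟ^1 = Z^2 and Ȟ^2 = 0

nonempty overlaps:
  V12={q1} V13={q4} V14={q2} V15={q5} V23={q3} V45={q7}
C dims 5,6; δ0: rk 4, SNF 1^4
degree 0: 5−4−0 = 1 → Ȟ^0 ≅ Z
degree 1: 6−0−4 = 2 → Ȟ^1 ≅ Z^2
degree 2: 0−0−0 = 0 → Ȟ^2 ≅ 0


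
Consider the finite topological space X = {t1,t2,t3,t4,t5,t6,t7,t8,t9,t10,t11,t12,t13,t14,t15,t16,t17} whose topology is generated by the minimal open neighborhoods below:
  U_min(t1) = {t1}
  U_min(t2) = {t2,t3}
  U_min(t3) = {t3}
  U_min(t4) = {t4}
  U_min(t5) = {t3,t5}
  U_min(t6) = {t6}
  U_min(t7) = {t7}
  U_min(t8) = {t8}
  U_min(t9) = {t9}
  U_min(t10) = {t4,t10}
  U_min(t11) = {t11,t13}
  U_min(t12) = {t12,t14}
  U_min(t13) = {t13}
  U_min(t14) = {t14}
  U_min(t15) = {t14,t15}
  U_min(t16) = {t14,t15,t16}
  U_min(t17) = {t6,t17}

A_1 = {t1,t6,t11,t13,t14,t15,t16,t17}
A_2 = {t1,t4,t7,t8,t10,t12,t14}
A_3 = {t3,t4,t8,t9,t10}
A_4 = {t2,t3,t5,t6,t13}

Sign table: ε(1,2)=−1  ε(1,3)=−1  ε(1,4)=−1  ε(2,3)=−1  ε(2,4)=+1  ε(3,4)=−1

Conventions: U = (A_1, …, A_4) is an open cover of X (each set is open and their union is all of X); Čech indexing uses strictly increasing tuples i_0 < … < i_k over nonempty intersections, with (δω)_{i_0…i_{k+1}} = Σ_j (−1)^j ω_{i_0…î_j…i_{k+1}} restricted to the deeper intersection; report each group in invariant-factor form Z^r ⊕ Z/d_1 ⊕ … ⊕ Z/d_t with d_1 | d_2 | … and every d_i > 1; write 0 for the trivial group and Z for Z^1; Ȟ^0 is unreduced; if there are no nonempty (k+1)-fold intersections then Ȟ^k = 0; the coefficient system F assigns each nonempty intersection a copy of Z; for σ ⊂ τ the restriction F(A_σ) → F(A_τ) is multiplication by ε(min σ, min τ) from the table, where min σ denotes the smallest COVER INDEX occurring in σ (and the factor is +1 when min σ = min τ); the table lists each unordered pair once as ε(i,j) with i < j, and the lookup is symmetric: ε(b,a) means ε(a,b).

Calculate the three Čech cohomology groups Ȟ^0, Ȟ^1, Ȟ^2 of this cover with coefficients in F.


nonempty intersections:
  A12={t1,t14} A14={t6,t13} A23={t4,t8,t10} A34={t3}
C dims 4,4; δ0: rk 3, SNF 1^3
Ȟ^0: (4−3)−0=1 ⇒ Z
Ȟ^1: (4−0)−3=1 ⇒ Z
Ȟ^2: (0−0)−0=0 ⇒ 0

Ȟ^0 = Z, Ȟ^1 = Z, Ȟ^2 = 0


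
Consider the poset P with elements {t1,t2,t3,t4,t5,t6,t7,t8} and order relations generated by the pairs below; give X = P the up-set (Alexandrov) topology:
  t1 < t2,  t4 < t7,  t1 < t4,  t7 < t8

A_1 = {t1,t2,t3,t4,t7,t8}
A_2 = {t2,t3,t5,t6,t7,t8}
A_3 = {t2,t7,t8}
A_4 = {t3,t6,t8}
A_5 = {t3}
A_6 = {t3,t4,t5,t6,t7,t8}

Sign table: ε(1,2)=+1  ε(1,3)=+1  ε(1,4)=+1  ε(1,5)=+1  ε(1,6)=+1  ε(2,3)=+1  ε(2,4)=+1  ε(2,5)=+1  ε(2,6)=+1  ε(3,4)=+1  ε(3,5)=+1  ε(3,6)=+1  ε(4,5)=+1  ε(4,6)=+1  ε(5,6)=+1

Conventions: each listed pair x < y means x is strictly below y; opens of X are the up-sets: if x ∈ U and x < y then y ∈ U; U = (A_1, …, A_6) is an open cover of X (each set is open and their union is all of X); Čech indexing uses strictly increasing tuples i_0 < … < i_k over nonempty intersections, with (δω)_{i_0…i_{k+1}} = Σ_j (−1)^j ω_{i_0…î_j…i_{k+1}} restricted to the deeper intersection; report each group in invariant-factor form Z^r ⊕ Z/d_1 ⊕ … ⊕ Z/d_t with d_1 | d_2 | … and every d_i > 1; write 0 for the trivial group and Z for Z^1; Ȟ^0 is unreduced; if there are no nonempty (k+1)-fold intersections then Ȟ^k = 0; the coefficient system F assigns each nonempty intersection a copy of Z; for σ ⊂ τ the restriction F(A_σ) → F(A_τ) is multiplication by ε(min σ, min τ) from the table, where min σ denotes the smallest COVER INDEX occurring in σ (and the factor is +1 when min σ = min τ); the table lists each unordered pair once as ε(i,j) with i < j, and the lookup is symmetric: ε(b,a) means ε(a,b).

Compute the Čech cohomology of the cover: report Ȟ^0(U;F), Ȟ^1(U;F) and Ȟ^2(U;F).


nerve of the cover:
  A12={t2,t3,t7,t8} A13={t2,t7,t8} A14={t3,t8} A15={t3} A16={t3,t4,t7,t8} A23={t2,t7,t8} A24={t3,t6,t8} A25={t3} A26={t3,t5,t6,t7,t8} A34={t8} A36={t7,t8} A45={t3} A46={t3,t6,t8} A56={t3}
  A123={t2,t7,t8} A124={t3,t8} A125={t3} A126={t3,t7,t8} A134={t8} A136={t7,t8} A145={t3} A146={t3,t8} A156={t3} A234={t8} A236={t7,t8} A245={t3} A246={t3,t6,t8} A256={t3} A346={t8} A456={t3}
  A1234={t8} A1236={t7,t8} A1245={t3} A1246={t3,t8} A1256={t3} A1346={t8} A1456={t3} A2346={t8} A2456={t3}
  A12346={t8} A12456={t3}
C dims 6,14,16,9; δ0: rk 5, SNF 1^5; δ1: rk 9, SNF 1^9; δ2: rk 7, SNF 1^7
Ȟ^0 = (6 − 5) − 0 = 1, so Ȟ^0 ≅ Z
Ȟ^1 = (14 − 9) − 5 = 0, so Ȟ^1 ≅ 0
Ȟ^2 = (16 − 7) − 9 = 0, so Ȟ^2 ≅ 0

Ȟ^0(U;F) ≅ Z,  Ȟ^1(U;F) ≅ 0,  Ȟ^2(U;F) ≅ 0


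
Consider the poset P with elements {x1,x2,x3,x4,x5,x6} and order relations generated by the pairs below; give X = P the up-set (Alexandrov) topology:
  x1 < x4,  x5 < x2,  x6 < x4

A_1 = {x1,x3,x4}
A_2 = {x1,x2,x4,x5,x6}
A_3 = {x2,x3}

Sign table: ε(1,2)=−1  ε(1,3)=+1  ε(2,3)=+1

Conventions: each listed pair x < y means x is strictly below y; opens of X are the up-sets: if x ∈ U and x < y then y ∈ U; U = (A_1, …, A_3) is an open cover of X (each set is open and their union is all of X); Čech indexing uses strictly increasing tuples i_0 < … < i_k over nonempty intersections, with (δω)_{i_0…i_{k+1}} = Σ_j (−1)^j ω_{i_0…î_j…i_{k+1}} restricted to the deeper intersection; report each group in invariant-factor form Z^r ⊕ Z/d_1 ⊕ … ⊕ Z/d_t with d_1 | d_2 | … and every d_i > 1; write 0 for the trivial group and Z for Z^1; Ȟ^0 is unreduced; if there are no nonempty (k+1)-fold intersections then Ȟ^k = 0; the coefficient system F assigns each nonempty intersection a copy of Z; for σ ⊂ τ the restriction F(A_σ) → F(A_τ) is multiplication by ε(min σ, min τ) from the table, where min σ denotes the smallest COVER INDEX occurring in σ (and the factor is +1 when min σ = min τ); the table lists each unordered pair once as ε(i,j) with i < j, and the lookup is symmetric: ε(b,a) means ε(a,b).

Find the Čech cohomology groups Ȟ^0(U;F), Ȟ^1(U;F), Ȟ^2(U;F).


Ȟ^0(U;F) ≅ 0; Ȟ^1(U;F) ≅ Z/2; Ȟ^2(U;F) ≅ 0

nonempty intersections:
  A12={x1,x4} A13={x3} A23={x2}
C dims 3,3; δ0: rk 3, SNF 1^2·2
Ȟ^0: (3−3)−0=0 ⇒ 0
Ȟ^1: (3−0)−3=0 plus torsion [2] ⇒ Z/2
Ȟ^2: (0−0)−0=0 ⇒ 0


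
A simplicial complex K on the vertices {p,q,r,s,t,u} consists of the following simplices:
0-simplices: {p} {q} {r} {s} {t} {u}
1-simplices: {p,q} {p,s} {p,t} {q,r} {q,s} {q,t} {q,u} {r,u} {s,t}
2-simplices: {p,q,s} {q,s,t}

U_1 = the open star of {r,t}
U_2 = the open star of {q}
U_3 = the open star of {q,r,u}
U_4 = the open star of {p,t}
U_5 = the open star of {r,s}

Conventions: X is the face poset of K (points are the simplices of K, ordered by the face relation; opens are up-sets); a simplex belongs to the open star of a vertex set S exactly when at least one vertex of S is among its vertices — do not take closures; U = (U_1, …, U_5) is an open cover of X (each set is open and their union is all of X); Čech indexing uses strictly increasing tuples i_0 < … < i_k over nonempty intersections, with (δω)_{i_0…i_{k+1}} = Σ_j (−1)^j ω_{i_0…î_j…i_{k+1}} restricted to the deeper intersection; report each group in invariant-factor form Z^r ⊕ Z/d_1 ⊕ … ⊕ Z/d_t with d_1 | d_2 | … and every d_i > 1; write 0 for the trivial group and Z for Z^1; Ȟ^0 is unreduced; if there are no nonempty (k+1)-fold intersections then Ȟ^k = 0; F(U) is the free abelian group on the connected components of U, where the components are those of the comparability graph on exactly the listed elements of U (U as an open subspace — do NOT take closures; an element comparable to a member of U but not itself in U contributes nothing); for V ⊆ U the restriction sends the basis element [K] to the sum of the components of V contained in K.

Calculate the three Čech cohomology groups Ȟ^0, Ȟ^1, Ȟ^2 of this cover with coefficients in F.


nerve simplices:
  U1={{r},{t},{p,t},{q,r},{q,t},{r,u},{s,t},{q,s,t}} U2={{q},{p,q},{q,r},{q,s},{q,t},{q,u},{p,q,s},{q,s,t}} U3={{q},{r},{u},{p,q},{q,r},{q,s},{q,t},{q,u},{r,u},{p,q,s},{q,s,t}} U4={{p},{t},{p,q},{p,s},{p,t},{q,t},{s,t},{p,q,s},{q,s,t}} U5={{r},{s},{p,s},{q,r},{q,s},{r,u},{s,t},{p,q,s},{q,s,t}}
  U12={{q,r},{q,t},{q,s,t}} U13={{r},{q,r},{q,t},{r,u},{q,s,t}} U14={{t},{p,t},{q,t},{s,t},{q,s,t}} U15={{r},{q,r},{r,u},{s,t},{q,s,t}} U23={{q},{p,q},{q,r},{q,s},{q,t},{q,u},{p,q,s},{q,s,t}} U24={{p,q},{q,t},{p,q,s},{q,s,t}} U25={{q,r},{q,s},{p,q,s},{q,s,t}} U34={{p,q},{q,t},{p,q,s},{q,s,t}} U35={{r},{q,r},{q,s},{r,u},{p,q,s},{q,s,t}} U45={{p,s},{s,t},{p,q,s},{q,s,t}}
  U123={{q,r},{q,t},{q,s,t}} U124={{q,t},{q,s,t}} U125={{q,r},{q,s,t}} U134={{q,t},{q,s,t}} U135={{r},{q,r},{r,u},{q,s,t}} U145={{s,t},{q,s,t}} U234={{p,q},{q,t},{p,q,s},{q,s,t}} U235={{q,r},{q,s},{p,q,s},{q,s,t}} U245={{p,q,s},{q,s,t}} U345={{p,q,s},{q,s,t}}
  U1234={{q,t},{q,s,t}} U1235={{q,r},{q,s,t}} U1245={{q,s,t}} U1345={{q,s,t}} U2345={{p,q,s},{q,s,t}}
  U12345={{q,s,t}}
components per intersection:
  U1: {{r},{q,r},{r,u}} {{t},{p,t},{q,t},{s,t},{q,s,t}}
  U2: {{q},{p,q},{q,r},{q,s},{q,t},{q,u},{p,q,s},{q,s,t}}
  U3: {{q},{r},{u},{p,q},{q,r},{q,s},{q,t},{q,u},{r,u},{p,q,s},{q,s,t}}
  U4: {{p},{t},{p,q},{p,s},{p,t},{q,t},{s,t},{p,q,s},{q,s,t}}
  U5: {{r},{q,r},{r,u}} {{s},{p,s},{q,s},{s,t},{p,q,s},{q,s,t}}
  U12: {{q,r}} {{q,t},{q,s,t}}
  U13: {{r},{q,r},{r,u}} {{q,t},{q,s,t}}
  U14: {{t},{p,t},{q,t},{s,t},{q,s,t}}
  U15: {{r},{q,r},{r,u}} {{s,t},{q,s,t}}
  U23: {{q},{p,q},{q,r},{q,s},{q,t},{q,u},{p,q,s},{q,s,t}}
  U24: {{p,q},{p,q,s}} {{q,t},{q,s,t}}
  U25: {{q,r}} {{q,s},{p,q,s},{q,s,t}}
  U34: {{p,q},{p,q,s}} {{q,t},{q,s,t}}
  U35: {{r},{q,r},{r,u}} {{q,s},{p,q,s},{q,s,t}}
  U45: {{p,s},{p,q,s}} {{s,t},{q,s,t}}
  U123: {{q,r}} {{q,t},{q,s,t}}
  U124: {{q,t},{q,s,t}}
  U125: {{q,r}} {{q,s,t}}
  U134: {{q,t},{q,s,t}}
  U135: {{r},{q,r},{r,u}} {{q,s,t}}
  U145: {{s,t},{q,s,t}}
  U234: {{p,q},{p,q,s}} {{q,t},{q,s,t}}
  U235: {{q,r}} {{q,s},{p,q,s},{q,s,t}}
  U245: {{p,q,s}} {{q,s,t}}
  U345: {{p,q,s}} {{q,s,t}}
  U1234: {{q,t},{q,s,t}}
  U1235: {{q,r}} {{q,s,t}}
  U1245: {{q,s,t}}
  U1345: {{q,s,t}}
  U2345: {{p,q,s}} {{q,s,t}}
  U12345: {{q,s,t}}
C dims 7,18,17,7; δ0: rk 6, SNF 1^6; δ1: rk 11, SNF 1^11; δ2: rk 6, SNF 1^6
degree 0: 7−6−0 = 1 → Ȟ^0 ≅ Z
degree 1: 18−11−6 = 1 → Ȟ^1 ≅ Z
degree 2: 17−6−11 = 0 → Ȟ^2 ≅ 0

Ȟ^0 = Z, Ȟ^1 = Z and Ȟ^2 = 0


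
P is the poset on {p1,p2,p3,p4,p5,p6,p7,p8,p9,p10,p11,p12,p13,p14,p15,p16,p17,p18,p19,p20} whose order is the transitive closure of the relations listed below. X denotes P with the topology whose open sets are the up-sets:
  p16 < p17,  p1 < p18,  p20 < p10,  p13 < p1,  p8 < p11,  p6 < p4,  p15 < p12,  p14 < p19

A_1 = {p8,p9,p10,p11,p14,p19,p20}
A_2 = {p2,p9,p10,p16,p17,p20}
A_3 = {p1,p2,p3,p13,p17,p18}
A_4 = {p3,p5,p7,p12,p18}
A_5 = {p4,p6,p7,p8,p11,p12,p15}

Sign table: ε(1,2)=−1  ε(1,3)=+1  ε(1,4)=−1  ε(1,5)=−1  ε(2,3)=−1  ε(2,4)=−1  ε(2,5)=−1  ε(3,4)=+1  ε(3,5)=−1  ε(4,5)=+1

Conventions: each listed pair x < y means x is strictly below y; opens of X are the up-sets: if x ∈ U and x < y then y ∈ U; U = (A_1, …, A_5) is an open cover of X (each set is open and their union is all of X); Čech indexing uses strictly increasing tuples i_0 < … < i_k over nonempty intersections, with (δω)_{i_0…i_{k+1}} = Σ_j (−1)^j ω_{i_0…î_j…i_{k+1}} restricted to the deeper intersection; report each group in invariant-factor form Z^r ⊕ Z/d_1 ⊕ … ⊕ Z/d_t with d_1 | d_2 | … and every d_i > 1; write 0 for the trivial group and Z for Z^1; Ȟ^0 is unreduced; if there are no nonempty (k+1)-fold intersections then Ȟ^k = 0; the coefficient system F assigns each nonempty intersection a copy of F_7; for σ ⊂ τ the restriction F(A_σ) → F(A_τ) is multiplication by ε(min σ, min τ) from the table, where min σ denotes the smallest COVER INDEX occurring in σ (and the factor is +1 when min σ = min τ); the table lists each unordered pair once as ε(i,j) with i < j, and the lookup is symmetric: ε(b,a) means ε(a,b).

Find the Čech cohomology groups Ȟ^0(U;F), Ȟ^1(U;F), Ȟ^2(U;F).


Ȟ^0 = 0, Ȟ^1 = 0, Ȟ^2 = 0

nerve simplices:
  A12={p9,p10,p20} A15={p8,p11} A23={p2,p17} A34={p3,p18} A45={p7,p12}
C dims 5,5; δ0: rk_F7 5
degree 0: 5−5−0 = 0 → Ȟ^0 ≅ 0
degree 1: 5−0−5 = 0 → Ȟ^1 ≅ 0
degree 2: 0−0−0 = 0 → Ȟ^2 ≅ 0


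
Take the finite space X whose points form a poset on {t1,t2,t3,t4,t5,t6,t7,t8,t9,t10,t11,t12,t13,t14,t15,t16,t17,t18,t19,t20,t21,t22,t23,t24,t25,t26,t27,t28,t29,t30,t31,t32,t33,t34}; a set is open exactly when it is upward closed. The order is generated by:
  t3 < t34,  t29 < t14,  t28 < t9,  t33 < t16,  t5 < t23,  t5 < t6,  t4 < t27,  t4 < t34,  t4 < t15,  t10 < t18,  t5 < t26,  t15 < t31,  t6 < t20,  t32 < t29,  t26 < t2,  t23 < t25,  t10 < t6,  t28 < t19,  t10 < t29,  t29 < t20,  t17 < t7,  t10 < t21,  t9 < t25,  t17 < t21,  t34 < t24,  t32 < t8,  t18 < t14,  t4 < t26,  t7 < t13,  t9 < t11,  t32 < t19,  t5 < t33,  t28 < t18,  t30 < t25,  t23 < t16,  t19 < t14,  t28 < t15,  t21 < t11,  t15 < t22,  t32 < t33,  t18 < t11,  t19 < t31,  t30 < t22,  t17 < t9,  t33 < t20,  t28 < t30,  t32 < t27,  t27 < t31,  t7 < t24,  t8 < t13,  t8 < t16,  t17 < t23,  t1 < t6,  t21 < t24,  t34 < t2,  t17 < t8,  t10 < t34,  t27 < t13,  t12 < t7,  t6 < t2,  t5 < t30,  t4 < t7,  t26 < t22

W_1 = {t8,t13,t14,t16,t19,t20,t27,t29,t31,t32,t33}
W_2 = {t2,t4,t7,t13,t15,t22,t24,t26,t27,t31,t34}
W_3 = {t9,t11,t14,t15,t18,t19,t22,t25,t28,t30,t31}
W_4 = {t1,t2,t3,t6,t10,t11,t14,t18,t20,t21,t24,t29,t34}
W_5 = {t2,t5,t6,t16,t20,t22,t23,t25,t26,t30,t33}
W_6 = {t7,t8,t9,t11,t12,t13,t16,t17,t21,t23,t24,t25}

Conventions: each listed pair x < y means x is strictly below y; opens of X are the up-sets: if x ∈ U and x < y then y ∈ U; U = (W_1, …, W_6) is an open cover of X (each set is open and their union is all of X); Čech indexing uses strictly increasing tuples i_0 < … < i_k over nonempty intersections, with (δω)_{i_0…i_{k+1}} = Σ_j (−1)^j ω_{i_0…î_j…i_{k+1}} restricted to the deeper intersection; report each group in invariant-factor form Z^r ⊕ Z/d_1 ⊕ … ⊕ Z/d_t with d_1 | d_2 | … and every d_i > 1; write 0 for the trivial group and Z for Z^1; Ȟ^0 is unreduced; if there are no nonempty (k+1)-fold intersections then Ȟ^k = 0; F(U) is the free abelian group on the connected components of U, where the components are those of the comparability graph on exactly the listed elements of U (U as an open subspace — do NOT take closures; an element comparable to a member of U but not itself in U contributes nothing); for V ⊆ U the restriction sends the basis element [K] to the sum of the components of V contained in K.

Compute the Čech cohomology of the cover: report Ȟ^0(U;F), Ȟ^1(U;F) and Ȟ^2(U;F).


nerve of the cover:
  W12={t13,t27,t31} W13={t14,t19,t31} W14={t14,t20,t29} W15={t16,t20,t33} W16={t8,t13,t16} W23={t15,t22,t31} W24={t2,t24,t34} W25={t2,t22,t26} W26={t7,t13,t24} W34={t11,t14,t18} W35={t22,t25,t30} W36={t9,t11,t25} W45={t2,t6,t20} W46={t11,t21,t24} W56={t16,t23,t25}
  W123={t31} W126={t13} W134={t14} W145={t20} W156={t16} W235={t22} W245={t2} W246={t24} W346={t11} W356={t25}
components per intersection:
  W1: {t8,t13,t14,t16,t19,t20,t27,t29,t31,t32,t33}
  W2: {t2,t4,t7,t13,t15,t22,t24,t26,t27,t31,t34}
  W3: {t9,t11,t14,t15,t18,t19,t22,t25,t28,t30,t31}
  W4: {t1,t2,t3,t6,t10,t11,t14,t18,t20,t21,t24,t29,t34}
  W5: {t2,t5,t6,t16,t20,t22,t23,t25,t26,t30,t33}
  W6: {t7,t8,t9,t11,t12,t13,t16,t17,t21,t23,t24,t25}
  W12: {t13,t27,t31}
  W13: {t14,t19,t31}
  W14: {t14,t20,t29}
  W15: {t16,t20,t33}
  W16: {t8,t13,t16}
  W23: {t15,t22,t31}
  W24: {t2,t24,t34}
  W25: {t2,t22,t26}
  W26: {t7,t13,t24}
  W34: {t11,t14,t18}
  W35: {t22,t25,t30}
  W36: {t9,t11,t25}
  W45: {t2,t6,t20}
  W46: {t11,t21,t24}
  W56: {t16,t23,t25}
  W123: {t31}
  W126: {t13}
  W134: {t14}
  W145: {t20}
  W156: {t16}
  W235: {t22}
  W245: {t2}
  W246: {t24}
  W346: {t11}
  W356: {t25}
C dims 6,15,10; δ0: rk 5, SNF 1^5; δ1: rk 10, SNF 1^9·2
Ȟ^0 = (6 − 5) − 0 = 1, so Ȟ^0 ≅ Z
Ȟ^1 = (15 − 10) − 5 = 0, so Ȟ^1 ≅ 0
Ȟ^2 = (10 − 0) − 10 = 0 plus torsion [2], so Ȟ^2 ≅ Z/2

Ȟ^0(U;F) ≅ Z, Ȟ^1(U;F) ≅ 0, Ȟ^2(U;F) ≅ Z/2


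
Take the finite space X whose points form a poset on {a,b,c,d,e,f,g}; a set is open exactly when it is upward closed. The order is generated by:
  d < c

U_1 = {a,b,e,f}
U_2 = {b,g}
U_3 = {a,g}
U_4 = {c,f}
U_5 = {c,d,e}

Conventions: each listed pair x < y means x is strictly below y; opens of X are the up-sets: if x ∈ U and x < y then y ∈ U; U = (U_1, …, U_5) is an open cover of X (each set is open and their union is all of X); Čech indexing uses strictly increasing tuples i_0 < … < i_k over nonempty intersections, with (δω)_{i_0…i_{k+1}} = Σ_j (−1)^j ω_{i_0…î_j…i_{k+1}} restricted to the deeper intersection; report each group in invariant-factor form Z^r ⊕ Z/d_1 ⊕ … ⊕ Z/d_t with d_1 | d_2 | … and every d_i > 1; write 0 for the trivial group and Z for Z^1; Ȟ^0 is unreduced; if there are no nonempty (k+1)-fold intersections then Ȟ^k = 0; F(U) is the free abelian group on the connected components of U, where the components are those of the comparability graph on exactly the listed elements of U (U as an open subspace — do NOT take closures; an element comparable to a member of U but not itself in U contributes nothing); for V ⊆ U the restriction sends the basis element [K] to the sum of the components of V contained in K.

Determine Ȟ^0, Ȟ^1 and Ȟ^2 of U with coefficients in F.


Ȟ^0(U;F) ≅ Z^6, Ȟ^1(U;F) ≅ 0 and Ȟ^2(U;F) ≅ 0

cover nerve:
  U12={b} U13={a} U14={f} U15={e} U23={g} U45={c}
components per intersection:
  U1: {a} {b} {e} {f}
  U2: {b} {g}
  U3: {a} {g}
  U4: {c} {f}
  U5: {c,d} {e}
  U12: {b}
  U13: {a}
  U14: {f}
  U15: {e}
  U23: {g}
  U45: {c}
C dims 12,6; δ0: rk 6, SNF 1^6
Ȟ^0: (12−6)−0=6 ⇒ Z^6
Ȟ^1: (6−0)−6=0 ⇒ 0
Ȟ^2: (0−0)−0=0 ⇒ 0


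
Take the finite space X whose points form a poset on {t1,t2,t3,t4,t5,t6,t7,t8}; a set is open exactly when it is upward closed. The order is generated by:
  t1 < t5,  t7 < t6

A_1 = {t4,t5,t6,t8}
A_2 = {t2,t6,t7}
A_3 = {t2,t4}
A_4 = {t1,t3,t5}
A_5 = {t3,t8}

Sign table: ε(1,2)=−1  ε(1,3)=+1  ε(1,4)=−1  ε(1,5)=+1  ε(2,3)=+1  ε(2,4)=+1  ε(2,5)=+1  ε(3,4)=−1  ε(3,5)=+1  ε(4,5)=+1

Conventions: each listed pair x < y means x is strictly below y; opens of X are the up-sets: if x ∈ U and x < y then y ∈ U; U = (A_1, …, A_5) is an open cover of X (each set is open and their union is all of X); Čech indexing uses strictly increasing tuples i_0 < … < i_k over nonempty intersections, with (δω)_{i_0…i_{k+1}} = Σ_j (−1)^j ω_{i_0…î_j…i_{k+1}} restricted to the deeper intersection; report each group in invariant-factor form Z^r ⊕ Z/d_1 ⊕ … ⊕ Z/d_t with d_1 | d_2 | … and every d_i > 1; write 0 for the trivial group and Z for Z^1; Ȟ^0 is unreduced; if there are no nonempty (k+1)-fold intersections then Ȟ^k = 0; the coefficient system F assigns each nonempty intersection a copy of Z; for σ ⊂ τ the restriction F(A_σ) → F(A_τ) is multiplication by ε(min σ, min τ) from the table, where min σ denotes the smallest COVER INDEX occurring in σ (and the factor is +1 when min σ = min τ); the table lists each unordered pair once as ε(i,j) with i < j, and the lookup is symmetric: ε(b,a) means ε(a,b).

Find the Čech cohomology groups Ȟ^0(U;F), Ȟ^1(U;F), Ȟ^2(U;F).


Ȟ^0 ≅ 0; Ȟ^1 ≅ Z ⊕ Z/2; Ȟ^2 ≅ 0

nerve of the cover:
  A12={t6} A13={t4} A14={t5} A15={t8} A23={t2} A45={t3}
C dims 5,6; δ0: rk 5, SNF 1^4·2
Ȟ^0 = (5 − 5) − 0 = 0, so Ȟ^0 ≅ 0
Ȟ^1 = (6 − 0) − 5 = 1 plus torsion [2], so Ȟ^1 ≅ Z ⊕ Z/2
Ȟ^2 = (0 − 0) − 0 = 0, so Ȟ^2 ≅ 0


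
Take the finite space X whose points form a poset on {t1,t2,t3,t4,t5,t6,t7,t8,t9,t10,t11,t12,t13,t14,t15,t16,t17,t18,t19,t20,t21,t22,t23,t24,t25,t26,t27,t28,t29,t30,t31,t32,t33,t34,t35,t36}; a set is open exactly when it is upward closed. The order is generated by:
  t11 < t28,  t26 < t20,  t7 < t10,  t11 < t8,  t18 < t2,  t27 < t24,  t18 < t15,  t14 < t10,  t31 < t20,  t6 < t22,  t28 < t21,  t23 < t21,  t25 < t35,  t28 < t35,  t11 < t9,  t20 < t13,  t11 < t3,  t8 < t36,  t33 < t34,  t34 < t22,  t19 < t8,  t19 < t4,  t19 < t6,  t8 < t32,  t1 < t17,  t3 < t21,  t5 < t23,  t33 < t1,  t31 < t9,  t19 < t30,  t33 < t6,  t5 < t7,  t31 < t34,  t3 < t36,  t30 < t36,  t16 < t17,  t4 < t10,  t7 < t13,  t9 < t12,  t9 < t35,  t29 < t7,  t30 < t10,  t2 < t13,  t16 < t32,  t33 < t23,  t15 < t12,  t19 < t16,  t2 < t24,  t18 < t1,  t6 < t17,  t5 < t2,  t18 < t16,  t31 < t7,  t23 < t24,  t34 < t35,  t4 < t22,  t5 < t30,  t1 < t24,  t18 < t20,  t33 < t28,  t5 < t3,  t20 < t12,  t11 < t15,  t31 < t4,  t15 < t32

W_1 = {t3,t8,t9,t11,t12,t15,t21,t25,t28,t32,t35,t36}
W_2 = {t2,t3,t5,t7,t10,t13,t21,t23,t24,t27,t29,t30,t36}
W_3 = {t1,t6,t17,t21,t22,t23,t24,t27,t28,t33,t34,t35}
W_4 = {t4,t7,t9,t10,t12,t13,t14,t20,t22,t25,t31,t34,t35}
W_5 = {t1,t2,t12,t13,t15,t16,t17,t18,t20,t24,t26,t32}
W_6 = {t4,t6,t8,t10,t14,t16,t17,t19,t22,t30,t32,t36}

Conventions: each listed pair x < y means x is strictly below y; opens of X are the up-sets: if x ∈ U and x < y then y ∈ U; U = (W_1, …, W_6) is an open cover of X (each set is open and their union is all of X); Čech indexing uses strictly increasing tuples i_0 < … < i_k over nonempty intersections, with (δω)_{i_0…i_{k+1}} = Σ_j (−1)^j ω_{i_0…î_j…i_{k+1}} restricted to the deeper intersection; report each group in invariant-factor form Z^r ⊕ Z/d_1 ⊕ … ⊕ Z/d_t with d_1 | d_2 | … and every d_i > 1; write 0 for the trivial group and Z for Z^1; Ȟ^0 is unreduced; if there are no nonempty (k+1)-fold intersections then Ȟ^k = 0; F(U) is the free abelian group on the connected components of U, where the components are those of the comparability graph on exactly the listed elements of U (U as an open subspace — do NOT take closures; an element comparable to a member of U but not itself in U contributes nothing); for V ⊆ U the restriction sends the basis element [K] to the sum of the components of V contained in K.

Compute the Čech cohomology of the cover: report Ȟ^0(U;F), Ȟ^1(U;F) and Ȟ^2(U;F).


Ȟ^0 = Z; Ȟ^1 = 0; Ȟ^2 = Z/2

intersection data:
  W12={t3,t21,t36} W13={t21,t28,t35} W14={t9,t12,t25,t35} W15={t12,t15,t32} W16={t8,t32,t36} W23={t21,t23,t24,t27} W24={t7,t10,t13} W25={t2,t13,t24} W26={t10,t30,t36} W34={t22,t34,t35} W35={t1,t17,t24} W36={t6,t17,t22} W45={t12,t13,t20} W46={t4,t10,t14,t22} W56={t16,t17,t32}
  W123={t21} W126={t36} W134={t35} W145={t12} W156={t32} W235={t24} W245={t13} W246={t10} W346={t22} W356={t17}
components per intersection:
  W1: {t3,t8,t9,t11,t12,t15,t21,t25,t28,t32,t35,t36}
  W2: {t2,t3,t5,t7,t10,t13,t21,t23,t24,t27,t29,t30,t36}
  W3: {t1,t6,t17,t21,t22,t23,t24,t27,t28,t33,t34,t35}
  W4: {t4,t7,t9,t10,t12,t13,t14,t20,t22,t25,t31,t34,t35}
  W5: {t1,t2,t12,t13,t15,t16,t17,t18,t20,t24,t26,t32}
  W6: {t4,t6,t8,t10,t14,t16,t17,t19,t22,t30,t32,t36}
  W12: {t3,t21,t36}
  W13: {t21,t28,t35}
  W14: {t9,t12,t25,t35}
  W15: {t12,t15,t32}
  W16: {t8,t32,t36}
  W23: {t21,t23,t24,t27}
  W24: {t7,t10,t13}
  W25: {t2,t13,t24}
  W26: {t10,t30,t36}
  W34: {t22,t34,t35}
  W35: {t1,t17,t24}
  W36: {t6,t17,t22}
  W45: {t12,t13,t20}
  W46: {t4,t10,t14,t22}
  W56: {t16,t17,t32}
  W123: {t21}
  W126: {t36}
  W134: {t35}
  W145: {t12}
  W156: {t32}
  W235: {t24}
  W245: {t13}
  W246: {t10}
  W346: {t22}
  W356: {t17}
C dims 6,15,10; δ0: rk 5, SNF 1^5; δ1: rk 10, SNF 1^9·2
Ȟ^0 = (6 − 5) − 0 = 1, so Ȟ^0 ≅ Z
Ȟ^1 = (15 − 10) − 5 = 0, so Ȟ^1 ≅ 0
Ȟ^2 = (10 − 0) − 10 = 0 plus torsion [2], so Ȟ^2 ≅ Z/2


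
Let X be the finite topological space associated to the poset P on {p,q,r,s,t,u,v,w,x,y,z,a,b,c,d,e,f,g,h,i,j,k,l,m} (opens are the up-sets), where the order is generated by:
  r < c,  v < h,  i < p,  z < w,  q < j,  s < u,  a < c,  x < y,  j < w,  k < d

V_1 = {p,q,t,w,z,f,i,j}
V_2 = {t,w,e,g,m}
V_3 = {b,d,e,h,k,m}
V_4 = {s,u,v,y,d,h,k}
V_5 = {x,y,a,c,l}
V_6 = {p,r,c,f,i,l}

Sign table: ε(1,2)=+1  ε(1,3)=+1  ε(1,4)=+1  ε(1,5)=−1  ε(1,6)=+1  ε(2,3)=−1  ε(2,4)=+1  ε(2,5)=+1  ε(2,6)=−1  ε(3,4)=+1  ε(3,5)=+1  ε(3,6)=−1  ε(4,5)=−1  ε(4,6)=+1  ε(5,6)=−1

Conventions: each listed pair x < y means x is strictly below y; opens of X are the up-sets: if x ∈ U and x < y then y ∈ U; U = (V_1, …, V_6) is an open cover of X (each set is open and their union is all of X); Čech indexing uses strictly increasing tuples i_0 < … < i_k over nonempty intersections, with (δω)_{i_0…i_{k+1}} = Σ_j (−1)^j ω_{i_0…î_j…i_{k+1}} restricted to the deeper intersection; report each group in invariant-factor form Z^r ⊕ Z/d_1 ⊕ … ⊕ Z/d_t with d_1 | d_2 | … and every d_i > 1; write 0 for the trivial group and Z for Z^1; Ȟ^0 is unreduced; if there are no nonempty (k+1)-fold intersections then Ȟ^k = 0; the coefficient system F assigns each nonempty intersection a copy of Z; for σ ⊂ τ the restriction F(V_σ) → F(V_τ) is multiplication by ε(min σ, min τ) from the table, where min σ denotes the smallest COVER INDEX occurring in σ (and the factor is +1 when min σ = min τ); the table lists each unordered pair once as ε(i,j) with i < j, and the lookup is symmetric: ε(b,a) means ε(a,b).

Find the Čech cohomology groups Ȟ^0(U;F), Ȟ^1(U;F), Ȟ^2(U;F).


Ȟ^0(U;F) ≅ 0, Ȟ^1(U;F) ≅ Z/2 and Ȟ^2(U;F) ≅ 0

nonempty intersections:
  V12={t,w} V16={p,f,i} V23={e,m} V34={d,h,k} V45={y} V56={c,l}
C dims 6,6; δ0: rk 6, SNF 1^5·2
Ȟ^0: (6−6)−0=0 ⇒ 0
Ȟ^1: (6−0)−6=0 plus torsion [2] ⇒ Z/2
Ȟ^2: (0−0)−0=0 ⇒ 0


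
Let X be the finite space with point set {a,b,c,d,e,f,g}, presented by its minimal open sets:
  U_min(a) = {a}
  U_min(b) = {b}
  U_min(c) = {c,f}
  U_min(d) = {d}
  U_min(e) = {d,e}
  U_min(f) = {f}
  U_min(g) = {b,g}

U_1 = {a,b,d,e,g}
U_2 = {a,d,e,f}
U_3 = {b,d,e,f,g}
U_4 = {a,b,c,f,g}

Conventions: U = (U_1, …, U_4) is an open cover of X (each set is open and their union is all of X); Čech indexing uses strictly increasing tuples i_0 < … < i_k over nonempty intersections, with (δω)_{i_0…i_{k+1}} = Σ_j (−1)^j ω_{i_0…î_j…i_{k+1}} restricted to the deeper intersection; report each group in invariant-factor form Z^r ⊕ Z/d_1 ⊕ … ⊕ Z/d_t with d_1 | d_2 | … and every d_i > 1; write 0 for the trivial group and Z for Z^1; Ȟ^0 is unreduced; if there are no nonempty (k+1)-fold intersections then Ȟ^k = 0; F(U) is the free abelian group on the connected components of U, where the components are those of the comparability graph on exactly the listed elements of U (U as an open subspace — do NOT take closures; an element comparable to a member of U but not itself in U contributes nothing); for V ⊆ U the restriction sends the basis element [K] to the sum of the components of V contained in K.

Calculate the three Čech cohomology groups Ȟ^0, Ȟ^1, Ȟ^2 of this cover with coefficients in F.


nerve simplices:
  U12={a,d,e} U13={b,d,e,g} U14={a,b,g} U23={d,e,f} U24={a,f} U34={b,f,g}
  U123={d,e} U124={a} U134={b,g} U234={f}
components per intersection:
  U1: {a} {b,g} {d,e}
  U2: {a} {d,e} {f}
  U3: {b,g} {d,e} {f}
  U4: {a} {b,g} {c,f}
  U12: {a} {d,e}
  U13: {b,g} {d,e}
  U14: {a} {b,g}
  U23: {d,e} {f}
  U24: {a} {f}
  U34: {b,g} {f}
  U123: {d,e}
  U124: {a}
  U134: {b,g}
  U234: {f}
C dims 12,12,4; δ0: rk 8, SNF 1^8; δ1: rk 4, SNF 1^4
degree 0: 12−8−0 = 4 → Ȟ^0 ≅ Z^4
degree 1: 12−4−8 = 0 → Ȟ^1 ≅ 0
degree 2: 4−0−4 = 0 → Ȟ^2 ≅ 0

Ȟ^0 = Z^4,  Ȟ^1 = 0,  Ȟ^2 = 0


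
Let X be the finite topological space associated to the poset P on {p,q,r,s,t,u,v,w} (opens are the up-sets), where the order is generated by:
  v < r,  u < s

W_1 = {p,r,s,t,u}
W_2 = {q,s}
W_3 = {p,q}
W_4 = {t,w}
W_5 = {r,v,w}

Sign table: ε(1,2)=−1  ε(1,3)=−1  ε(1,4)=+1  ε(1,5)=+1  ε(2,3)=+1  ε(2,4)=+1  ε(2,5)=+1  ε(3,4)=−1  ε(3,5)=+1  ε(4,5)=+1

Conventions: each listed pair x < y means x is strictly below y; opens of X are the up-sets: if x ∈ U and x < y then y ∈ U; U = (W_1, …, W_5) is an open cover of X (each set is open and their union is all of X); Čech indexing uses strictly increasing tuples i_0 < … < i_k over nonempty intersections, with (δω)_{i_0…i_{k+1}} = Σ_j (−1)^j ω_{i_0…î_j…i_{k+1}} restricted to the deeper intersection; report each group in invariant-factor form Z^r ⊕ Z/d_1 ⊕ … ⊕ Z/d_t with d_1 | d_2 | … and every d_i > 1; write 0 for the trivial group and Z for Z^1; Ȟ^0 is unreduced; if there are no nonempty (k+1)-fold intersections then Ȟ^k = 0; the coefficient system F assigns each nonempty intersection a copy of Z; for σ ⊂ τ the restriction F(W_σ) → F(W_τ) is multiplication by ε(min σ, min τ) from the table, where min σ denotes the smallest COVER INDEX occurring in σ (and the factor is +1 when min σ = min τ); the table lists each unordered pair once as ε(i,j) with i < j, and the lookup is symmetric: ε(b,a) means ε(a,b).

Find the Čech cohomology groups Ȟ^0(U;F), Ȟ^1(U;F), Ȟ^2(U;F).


cover nerve:
  W12={s} W13={p} W14={t} W15={r} W23={q} W45={w}
C dims 5,6; δ0: rk 4, SNF 1^4
Ȟ^0: (5−4)−0=1 ⇒ Z
Ȟ^1: (6−0)−4=2 ⇒ Z^2
Ȟ^2: (0−0)−0=0 ⇒ 0

Ȟ^0 = Z, Ȟ^1 = Z^2 and Ȟ^2 = 0
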